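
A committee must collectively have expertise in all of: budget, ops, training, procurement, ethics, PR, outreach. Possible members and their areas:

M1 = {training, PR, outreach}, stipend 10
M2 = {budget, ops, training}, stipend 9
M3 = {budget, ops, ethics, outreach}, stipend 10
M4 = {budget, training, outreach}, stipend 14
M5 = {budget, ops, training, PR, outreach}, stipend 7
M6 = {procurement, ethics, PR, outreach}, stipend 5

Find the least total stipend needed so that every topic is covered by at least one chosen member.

M5, M6 cover every topic at stipend 7 + 5 = 12.
Any cover uses at least 2 members; among all covering selections none totals below 12.

12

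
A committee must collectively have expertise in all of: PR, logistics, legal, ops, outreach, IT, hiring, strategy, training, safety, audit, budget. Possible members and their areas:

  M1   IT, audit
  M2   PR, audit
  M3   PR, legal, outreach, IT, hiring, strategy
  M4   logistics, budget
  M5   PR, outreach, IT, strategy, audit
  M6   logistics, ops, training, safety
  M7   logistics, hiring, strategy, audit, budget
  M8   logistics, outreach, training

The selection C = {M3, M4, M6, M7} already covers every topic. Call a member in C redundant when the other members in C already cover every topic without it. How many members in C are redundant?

1

Drop M3: PR, legal, outreach, IT uncovered — not redundant.
Drop M4: the rest still cover every topic — redundant.
Drop M6: ops, training, safety uncovered — not redundant.
Drop M7: audit uncovered — not redundant.
1 redundant: M4.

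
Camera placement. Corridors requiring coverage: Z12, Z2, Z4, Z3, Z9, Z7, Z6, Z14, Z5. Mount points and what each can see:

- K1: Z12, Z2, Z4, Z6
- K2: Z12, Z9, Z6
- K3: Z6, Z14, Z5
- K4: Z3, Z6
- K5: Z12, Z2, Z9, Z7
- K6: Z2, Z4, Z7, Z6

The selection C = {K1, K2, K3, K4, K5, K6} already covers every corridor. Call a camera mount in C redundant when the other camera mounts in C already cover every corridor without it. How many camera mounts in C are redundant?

4

Drop K1: the rest still cover every corridor — redundant.
Drop K2: the rest still cover every corridor — redundant.
Drop K3: Z14, Z5 uncovered — not redundant.
Drop K4: Z3 uncovered — not redundant.
Drop K5: the rest still cover every corridor — redundant.
Drop K6: the rest still cover every corridor — redundant.
4 redundant: K1, K2, K5, K6.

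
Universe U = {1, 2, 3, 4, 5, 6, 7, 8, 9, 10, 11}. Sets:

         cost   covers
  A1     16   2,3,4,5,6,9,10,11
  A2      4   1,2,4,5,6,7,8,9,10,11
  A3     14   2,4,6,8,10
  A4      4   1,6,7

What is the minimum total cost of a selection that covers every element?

20

A1, A2 cover every element at cost 16 + 4 = 20.
Any cover uses at least 2 sets; among all covering selections none totals below 20.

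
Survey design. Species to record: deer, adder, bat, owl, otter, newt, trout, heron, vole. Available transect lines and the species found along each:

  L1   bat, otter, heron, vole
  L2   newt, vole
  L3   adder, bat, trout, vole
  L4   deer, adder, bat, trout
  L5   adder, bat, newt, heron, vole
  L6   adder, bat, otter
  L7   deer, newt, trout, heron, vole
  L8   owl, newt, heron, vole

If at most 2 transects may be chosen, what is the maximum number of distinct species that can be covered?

8

Choosing L4, L8 covers {deer, adder, bat, owl, newt, trout, heron, vole} — 8 species.
No choice of 2 transects does better; here otter is left uncovered.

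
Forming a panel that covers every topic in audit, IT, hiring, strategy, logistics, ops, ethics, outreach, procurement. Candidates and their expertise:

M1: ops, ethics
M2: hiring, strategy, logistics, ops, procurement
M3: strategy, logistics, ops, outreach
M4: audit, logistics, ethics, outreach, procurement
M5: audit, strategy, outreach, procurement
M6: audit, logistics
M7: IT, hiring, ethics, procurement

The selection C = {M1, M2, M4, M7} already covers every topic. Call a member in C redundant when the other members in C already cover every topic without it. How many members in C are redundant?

1

Drop M1: the rest still cover every topic — redundant.
Drop M2: strategy uncovered — not redundant.
Drop M4: audit, outreach uncovered — not redundant.
Drop M7: IT uncovered — not redundant.
1 redundant: M1.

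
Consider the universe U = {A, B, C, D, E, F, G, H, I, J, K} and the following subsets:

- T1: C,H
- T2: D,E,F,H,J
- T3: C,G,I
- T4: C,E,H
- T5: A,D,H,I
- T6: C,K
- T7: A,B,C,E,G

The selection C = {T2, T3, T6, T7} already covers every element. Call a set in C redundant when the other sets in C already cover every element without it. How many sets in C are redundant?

Drop T2: D, F, H, J uncovered — not redundant.
Drop T3: I uncovered — not redundant.
Drop T6: K uncovered — not redundant.
Drop T7: A, B uncovered — not redundant.
None of the sets in C is redundant.

0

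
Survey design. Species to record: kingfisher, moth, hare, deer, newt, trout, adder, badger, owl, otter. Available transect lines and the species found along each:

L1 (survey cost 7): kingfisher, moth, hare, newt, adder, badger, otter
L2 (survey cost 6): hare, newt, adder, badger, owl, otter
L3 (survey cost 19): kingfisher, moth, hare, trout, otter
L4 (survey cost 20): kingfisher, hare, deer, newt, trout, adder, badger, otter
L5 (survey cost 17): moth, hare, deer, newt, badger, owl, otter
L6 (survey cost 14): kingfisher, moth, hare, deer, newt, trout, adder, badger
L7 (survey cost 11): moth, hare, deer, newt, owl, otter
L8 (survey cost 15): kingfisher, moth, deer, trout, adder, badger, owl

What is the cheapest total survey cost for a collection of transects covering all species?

20

L2, L6 cover every species at survey cost 6 + 14 = 20.
Any cover uses at least 2 transects; among all covering selections none totals below 20.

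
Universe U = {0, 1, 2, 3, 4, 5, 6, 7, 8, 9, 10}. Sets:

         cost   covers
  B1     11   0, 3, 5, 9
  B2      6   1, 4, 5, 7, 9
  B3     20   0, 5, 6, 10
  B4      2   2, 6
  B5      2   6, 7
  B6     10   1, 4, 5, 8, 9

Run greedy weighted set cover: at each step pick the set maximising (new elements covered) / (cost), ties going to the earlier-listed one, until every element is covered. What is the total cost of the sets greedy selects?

49

Pick 1: B4 adds 2 new (2, 6) at cost 2 (ratio 2/2).
Pick 2: B2 adds 5 new (1, 4, 5, 7, 9) at cost 6 (ratio 5/6).
Pick 3: B1 adds 2 new (0, 3) at cost 11 (ratio 2/11).
Pick 4: B6 adds 1 new (8) at cost 10 (ratio 1/10).
Pick 5: B3 adds 1 new (10) at cost 20 (ratio 1/20).
Greedy total cost: 2 + 6 + 11 + 10 + 20 = 49. (The true optimum is 45, so greedy overshoots here.)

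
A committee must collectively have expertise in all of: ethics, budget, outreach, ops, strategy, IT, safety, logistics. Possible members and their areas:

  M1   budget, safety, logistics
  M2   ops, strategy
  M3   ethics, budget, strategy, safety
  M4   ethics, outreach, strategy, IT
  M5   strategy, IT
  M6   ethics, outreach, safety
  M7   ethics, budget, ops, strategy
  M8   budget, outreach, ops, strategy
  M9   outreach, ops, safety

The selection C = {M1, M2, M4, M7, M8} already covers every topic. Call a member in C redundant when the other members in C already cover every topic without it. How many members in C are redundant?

Drop M1: safety, logistics uncovered — not redundant.
Drop M2: the rest still cover every topic — redundant.
Drop M4: IT uncovered — not redundant.
Drop M7: the rest still cover every topic — redundant.
Drop M8: the rest still cover every topic — redundant.
3 redundant: M2, M7, M8.

3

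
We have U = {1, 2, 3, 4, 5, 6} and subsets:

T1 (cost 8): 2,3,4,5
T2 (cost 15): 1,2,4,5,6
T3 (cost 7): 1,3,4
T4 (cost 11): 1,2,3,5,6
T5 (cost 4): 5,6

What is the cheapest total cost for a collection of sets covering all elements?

18

T3, T4 cover every element at cost 7 + 11 = 18.
Any cover uses at least 2 sets; among all covering selections none totals below 18.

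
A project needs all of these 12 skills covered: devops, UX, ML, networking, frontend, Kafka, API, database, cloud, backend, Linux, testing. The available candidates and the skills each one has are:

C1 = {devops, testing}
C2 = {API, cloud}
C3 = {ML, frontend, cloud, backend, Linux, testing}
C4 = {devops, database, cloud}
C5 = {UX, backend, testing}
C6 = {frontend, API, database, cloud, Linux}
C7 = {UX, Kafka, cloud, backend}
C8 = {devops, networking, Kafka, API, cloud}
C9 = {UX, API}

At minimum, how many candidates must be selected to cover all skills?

C3, C4, C5, C8 together cover {devops, UX, ML, networking, frontend, Kafka, API, database, cloud, backend, Linux, testing} — every skill.
No 3 of the 9 candidates cover everything (all 84 triples fall short), so 4 is minimum.

4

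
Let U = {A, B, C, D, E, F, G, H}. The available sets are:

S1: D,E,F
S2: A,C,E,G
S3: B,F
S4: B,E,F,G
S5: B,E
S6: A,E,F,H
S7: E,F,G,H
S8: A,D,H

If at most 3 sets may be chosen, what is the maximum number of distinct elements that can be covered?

Choosing S2, S3, S8 covers {A, B, C, D, E, F, G, H} — 8 elements.
That is all 8 elements.

8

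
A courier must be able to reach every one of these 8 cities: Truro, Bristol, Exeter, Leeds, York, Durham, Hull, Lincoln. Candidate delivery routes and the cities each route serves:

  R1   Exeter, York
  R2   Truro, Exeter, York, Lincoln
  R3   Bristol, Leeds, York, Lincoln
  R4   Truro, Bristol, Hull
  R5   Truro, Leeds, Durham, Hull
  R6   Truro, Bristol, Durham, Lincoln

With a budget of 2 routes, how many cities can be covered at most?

7

Choosing R2, R5 covers {Truro, Exeter, Leeds, York, Durham, Hull, Lincoln} — 7 cities.
No choice of 2 routes does better; here Bristol is left uncovered.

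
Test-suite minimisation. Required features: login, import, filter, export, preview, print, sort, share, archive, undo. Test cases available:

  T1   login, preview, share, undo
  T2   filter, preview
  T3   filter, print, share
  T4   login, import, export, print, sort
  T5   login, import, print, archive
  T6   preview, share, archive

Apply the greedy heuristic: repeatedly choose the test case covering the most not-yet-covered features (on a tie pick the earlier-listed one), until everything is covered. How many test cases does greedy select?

Pick 1: T4 covers 5 new features (login, import, export, print, sort).
Pick 2: T1 covers 3 new features (preview, share, undo).
Pick 3: T2 covers 1 new features (filter).
Pick 4: T5 covers 1 new features (archive).
Greedy uses 4 test cases.

4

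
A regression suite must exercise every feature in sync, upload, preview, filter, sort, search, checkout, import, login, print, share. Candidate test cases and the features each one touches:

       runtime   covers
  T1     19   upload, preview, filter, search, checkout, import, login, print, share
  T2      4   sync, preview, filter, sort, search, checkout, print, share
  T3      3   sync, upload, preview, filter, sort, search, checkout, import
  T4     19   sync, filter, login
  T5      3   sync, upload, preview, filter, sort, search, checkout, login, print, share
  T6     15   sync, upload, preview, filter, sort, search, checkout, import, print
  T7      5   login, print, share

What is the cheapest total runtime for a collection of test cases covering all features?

6

T3, T5 cover every feature at runtime 3 + 3 = 6.
Any cover uses at least 2 test cases; among all covering selections none totals below 6.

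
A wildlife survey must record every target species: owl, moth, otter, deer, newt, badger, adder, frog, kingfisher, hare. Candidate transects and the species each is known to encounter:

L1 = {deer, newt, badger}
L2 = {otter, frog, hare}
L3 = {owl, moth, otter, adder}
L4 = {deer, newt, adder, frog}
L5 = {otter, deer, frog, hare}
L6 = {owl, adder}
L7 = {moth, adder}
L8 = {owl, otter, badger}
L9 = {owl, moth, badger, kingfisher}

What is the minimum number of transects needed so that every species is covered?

3

L2, L4, L9 together cover {owl, moth, otter, deer, newt, badger, adder, frog, kingfisher, hare} — every species.
No 2 of the 9 transects cover everything (all 36 pairs fall short), so 3 is minimum.
Greedy (largest uncovered first) would take L3, L1, L2, L9 — 4 transects — but 3 suffice.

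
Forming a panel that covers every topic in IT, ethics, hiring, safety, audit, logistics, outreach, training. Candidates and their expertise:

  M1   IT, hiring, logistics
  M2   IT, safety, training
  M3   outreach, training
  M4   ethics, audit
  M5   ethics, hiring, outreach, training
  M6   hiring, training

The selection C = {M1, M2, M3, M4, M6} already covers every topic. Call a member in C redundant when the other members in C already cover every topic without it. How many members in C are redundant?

1

Drop M1: logistics uncovered — not redundant.
Drop M2: safety uncovered — not redundant.
Drop M3: outreach uncovered — not redundant.
Drop M4: ethics, audit uncovered — not redundant.
Drop M6: the rest still cover every topic — redundant.
1 redundant: M6.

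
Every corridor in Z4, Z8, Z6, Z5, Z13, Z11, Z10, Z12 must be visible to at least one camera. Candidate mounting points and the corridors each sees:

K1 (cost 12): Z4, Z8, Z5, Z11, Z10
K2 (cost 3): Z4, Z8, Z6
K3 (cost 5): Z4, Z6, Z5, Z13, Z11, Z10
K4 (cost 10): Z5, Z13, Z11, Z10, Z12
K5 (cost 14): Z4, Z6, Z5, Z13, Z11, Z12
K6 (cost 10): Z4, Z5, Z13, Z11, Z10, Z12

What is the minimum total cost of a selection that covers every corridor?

K2, K4 cover every corridor at cost 3 + 10 = 13.
Any cover uses at least 2 camera mounts; among all covering selections none totals below 13.
Greedy by coverage-per-cost would pick K3, K2, K4 for 18 — worse than the optimum 13.

13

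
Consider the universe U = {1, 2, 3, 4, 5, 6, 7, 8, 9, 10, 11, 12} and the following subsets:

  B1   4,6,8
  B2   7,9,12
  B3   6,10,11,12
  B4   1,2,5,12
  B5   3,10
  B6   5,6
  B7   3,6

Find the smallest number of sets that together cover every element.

B1, B2, B3, B4, B5 together cover {1, 2, 3, 4, 5, 6, 7, 8, 9, 10, 11, 12} — every element.
No 4 of the 7 sets cover everything (all 35 size-4 selections fall short), so 5 is minimum.

5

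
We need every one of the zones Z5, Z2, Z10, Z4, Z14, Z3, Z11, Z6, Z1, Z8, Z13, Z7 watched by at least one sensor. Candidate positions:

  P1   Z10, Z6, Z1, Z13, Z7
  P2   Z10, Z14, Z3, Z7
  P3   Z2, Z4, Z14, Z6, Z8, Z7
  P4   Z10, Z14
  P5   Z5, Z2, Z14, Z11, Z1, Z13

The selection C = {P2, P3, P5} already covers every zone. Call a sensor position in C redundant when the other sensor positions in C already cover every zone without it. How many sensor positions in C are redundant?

Drop P2: Z10, Z3 uncovered — not redundant.
Drop P3: Z4, Z6, Z8 uncovered — not redundant.
Drop P5: Z5, Z11, Z1, Z13 uncovered — not redundant.
None of the sensor positions in C is redundant.

0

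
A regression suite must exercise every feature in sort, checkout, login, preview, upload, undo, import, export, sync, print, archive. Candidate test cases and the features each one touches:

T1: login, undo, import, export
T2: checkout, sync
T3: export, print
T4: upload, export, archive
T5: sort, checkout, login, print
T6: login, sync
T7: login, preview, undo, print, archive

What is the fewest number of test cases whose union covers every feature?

5

T1, T2, T4, T5, T7 together cover {sort, checkout, login, preview, upload, undo, import, export, sync, print, archive} — every feature.
No 4 of the 7 test cases cover everything (all 35 size-4 selections fall short), so 5 is minimum.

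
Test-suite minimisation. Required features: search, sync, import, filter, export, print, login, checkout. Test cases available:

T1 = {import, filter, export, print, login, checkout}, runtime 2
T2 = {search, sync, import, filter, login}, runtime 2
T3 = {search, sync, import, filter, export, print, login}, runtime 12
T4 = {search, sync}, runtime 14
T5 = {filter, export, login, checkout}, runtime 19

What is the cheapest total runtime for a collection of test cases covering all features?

T1, T2 cover every feature at runtime 2 + 2 = 4.
Any cover uses at least 2 test cases; among all covering selections none totals below 4.

4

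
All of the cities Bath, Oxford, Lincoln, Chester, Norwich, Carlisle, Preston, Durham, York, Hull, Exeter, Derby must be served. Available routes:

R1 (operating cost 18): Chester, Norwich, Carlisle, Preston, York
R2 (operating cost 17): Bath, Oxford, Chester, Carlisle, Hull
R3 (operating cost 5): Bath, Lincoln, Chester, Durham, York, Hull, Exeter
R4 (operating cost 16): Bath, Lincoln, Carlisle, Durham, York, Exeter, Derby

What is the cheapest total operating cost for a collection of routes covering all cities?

51

R1, R2, R4 cover every city at operating cost 18 + 17 + 16 = 51.
Any cover uses at least 3 routes; among all covering selections none totals below 51.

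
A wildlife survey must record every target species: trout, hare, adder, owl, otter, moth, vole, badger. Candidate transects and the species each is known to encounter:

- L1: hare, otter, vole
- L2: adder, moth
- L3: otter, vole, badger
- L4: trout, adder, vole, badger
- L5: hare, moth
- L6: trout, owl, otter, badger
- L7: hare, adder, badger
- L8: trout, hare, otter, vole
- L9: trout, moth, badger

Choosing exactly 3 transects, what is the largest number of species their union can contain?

8

Choosing L1, L2, L6 covers {trout, hare, adder, owl, otter, moth, vole, badger} — 8 species.
That is all 8 species.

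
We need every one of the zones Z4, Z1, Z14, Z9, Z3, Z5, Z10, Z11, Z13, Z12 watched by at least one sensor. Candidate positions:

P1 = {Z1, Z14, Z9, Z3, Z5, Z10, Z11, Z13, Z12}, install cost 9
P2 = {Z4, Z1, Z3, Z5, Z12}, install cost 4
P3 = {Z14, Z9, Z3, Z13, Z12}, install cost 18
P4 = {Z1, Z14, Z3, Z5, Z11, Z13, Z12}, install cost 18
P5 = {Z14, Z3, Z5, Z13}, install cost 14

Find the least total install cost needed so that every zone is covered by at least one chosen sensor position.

P1, P2 cover every zone at install cost 9 + 4 = 13.
Any cover uses at least 2 sensor positions; among all covering selections none totals below 13.

13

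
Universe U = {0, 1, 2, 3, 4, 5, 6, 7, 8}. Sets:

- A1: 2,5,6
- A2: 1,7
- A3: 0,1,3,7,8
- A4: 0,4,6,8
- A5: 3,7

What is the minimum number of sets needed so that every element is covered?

3

A1, A3, A4 together cover {0, 1, 2, 3, 4, 5, 6, 7, 8} — every element.
No 2 of the 5 sets cover everything (all 10 pairs fall short), so 3 is minimum.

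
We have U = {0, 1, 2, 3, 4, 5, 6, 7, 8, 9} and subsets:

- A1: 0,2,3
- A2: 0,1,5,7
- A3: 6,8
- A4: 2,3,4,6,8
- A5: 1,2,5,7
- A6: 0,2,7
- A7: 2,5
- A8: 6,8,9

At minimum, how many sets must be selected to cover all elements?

A2, A4, A8 together cover {0, 1, 2, 3, 4, 5, 6, 7, 8, 9} — every element.
No 2 of the 8 sets cover everything (all 28 pairs fall short), so 3 is minimum.

3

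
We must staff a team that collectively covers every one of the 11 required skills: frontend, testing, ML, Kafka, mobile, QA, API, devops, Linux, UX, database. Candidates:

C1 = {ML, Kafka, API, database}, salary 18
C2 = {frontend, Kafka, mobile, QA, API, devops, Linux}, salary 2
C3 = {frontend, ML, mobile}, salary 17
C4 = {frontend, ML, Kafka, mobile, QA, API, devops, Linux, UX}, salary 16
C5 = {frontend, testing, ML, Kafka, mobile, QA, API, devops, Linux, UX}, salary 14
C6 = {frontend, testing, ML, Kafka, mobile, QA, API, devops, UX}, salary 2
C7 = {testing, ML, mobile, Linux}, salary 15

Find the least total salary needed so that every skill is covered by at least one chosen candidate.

C1, C2, C6 cover every skill at salary 18 + 2 + 2 = 22.
Any cover uses at least 2 candidates; among all covering selections none totals below 22.

22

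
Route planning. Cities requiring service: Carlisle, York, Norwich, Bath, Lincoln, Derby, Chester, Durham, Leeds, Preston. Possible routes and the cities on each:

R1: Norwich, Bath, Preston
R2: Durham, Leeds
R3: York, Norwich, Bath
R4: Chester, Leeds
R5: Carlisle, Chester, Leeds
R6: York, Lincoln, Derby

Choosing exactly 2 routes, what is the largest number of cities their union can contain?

6

Choosing R1, R5 covers {Carlisle, Norwich, Bath, Chester, Leeds, Preston} — 6 cities.
No choice of 2 routes does better; here York, Lincoln, Derby, Durham are left uncovered.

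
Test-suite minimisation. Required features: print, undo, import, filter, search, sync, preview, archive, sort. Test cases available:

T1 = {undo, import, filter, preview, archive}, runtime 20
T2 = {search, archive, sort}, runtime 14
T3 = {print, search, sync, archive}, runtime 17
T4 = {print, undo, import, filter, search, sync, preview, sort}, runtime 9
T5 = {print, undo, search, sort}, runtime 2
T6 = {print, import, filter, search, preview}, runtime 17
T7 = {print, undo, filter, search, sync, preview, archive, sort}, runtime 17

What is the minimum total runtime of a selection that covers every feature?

23

T2, T4 cover every feature at runtime 14 + 9 = 23.
Any cover uses at least 2 test cases; among all covering selections none totals below 23.
Greedy by coverage-per-runtime would pick T5, T4, T2 for 25 — worse than the optimum 23.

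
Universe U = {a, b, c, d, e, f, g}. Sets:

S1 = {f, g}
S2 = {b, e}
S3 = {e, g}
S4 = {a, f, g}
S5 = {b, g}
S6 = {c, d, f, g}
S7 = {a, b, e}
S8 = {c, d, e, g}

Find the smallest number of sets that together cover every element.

2

S6, S7 together cover {a, b, c, d, e, f, g} — every element.
No single set contains all 7 elements, so 2 is optimal.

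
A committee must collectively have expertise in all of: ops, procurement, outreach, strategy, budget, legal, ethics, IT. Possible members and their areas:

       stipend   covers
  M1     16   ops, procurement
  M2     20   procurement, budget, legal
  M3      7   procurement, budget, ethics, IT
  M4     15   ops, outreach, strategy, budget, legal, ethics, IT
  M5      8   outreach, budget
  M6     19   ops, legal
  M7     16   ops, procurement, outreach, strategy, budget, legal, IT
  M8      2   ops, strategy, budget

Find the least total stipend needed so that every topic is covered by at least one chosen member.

M3, M4 cover every topic at stipend 7 + 15 = 22.
Any cover uses at least 2 members; among all covering selections none totals below 22.
Greedy by coverage-per-stipend would pick M8, M3, M4 for 24 — worse than the optimum 22.

22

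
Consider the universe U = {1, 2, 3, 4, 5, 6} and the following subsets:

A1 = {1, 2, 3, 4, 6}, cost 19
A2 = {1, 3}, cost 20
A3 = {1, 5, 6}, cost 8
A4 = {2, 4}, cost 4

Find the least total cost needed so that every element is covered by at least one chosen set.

27

A1, A3 cover every element at cost 19 + 8 = 27.
Any cover uses at least 2 sets; among all covering selections none totals below 27.
Greedy by coverage-per-cost would pick A4, A3, A1 for 31 — worse than the optimum 27.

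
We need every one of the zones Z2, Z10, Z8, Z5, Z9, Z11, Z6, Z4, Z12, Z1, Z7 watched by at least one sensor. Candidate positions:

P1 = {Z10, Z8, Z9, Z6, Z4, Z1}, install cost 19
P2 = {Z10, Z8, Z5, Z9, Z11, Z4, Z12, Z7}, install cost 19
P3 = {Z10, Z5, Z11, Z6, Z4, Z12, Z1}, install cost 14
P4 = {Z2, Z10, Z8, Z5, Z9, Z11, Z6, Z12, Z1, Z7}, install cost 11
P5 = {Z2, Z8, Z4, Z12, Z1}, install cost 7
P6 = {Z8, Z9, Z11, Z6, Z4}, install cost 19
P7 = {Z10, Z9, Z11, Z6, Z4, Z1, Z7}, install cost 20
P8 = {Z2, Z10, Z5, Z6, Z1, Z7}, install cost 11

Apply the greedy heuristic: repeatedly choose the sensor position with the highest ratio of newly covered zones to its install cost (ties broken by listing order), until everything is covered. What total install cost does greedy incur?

Pick 1: P4 adds 10 new (Z2, Z10, Z8, Z5, Z9, Z11, Z6, Z12, Z1, Z7) at install cost 11 (ratio 10/11).
Pick 2: P5 adds 1 new (Z4) at install cost 7 (ratio 1/7).
Greedy total install cost: 11 + 7 = 18.

18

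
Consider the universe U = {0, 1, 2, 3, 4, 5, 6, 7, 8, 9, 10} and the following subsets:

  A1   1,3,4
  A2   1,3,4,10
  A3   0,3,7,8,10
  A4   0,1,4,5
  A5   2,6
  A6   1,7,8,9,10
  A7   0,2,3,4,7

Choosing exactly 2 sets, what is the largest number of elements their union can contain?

Choosing A6, A7 covers {0, 1, 2, 3, 4, 7, 8, 9, 10} — 9 elements.
No choice of 2 sets does better; here 5, 6 are left uncovered.

9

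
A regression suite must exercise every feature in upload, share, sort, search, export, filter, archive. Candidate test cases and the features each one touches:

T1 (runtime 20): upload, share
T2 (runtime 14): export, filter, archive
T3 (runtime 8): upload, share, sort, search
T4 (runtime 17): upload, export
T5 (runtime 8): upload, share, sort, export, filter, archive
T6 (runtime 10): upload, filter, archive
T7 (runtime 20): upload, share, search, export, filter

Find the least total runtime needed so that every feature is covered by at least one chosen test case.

T3, T5 cover every feature at runtime 8 + 8 = 16.
Any cover uses at least 2 test cases; among all covering selections none totals below 16.

16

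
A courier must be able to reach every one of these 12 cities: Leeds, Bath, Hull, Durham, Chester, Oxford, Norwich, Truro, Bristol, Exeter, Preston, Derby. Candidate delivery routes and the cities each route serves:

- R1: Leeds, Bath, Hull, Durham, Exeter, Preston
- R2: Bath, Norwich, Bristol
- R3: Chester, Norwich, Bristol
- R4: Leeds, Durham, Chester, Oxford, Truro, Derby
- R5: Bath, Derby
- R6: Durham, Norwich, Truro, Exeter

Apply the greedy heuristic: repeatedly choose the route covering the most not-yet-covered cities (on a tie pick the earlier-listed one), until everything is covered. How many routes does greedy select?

3

Pick 1: R1 covers 6 new cities (Leeds, Bath, Hull, Durham, Exeter, Preston).
Pick 2: R4 covers 4 new cities (Chester, Oxford, Truro, Derby).
Pick 3: R2 covers 2 new cities (Norwich, Bristol).
Greedy uses 3 routes.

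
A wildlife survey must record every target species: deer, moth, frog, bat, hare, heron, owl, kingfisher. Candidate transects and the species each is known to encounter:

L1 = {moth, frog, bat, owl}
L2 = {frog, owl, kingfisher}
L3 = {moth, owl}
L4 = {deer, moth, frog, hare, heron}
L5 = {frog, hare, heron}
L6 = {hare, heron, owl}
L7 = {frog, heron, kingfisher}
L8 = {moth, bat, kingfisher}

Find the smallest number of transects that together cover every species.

3

L1, L2, L4 together cover {deer, moth, frog, bat, hare, heron, owl, kingfisher} — every species.
No 2 of the 8 transects cover everything (all 28 pairs fall short), so 3 is minimum.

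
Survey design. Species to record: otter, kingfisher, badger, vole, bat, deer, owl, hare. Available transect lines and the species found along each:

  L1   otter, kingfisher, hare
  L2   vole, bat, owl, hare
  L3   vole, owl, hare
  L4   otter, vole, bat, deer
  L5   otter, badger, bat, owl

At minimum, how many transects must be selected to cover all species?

L1, L4, L5 together cover {otter, kingfisher, badger, vole, bat, deer, owl, hare} — every species.
No 2 of the 5 transects cover everything (all 10 pairs fall short), so 3 is minimum.
Greedy (largest uncovered first) would take L2, L1, L4, L5 — 4 transects — but 3 suffice.

3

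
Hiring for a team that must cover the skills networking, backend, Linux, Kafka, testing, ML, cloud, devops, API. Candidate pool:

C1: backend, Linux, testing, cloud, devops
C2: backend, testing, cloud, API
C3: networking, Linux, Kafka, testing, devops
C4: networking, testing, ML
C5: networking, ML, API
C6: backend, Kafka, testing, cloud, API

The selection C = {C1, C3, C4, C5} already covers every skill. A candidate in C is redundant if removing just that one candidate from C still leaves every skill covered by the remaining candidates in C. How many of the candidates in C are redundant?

Drop C1: backend, cloud uncovered — not redundant.
Drop C3: Kafka uncovered — not redundant.
Drop C4: the rest still cover every skill — redundant.
Drop C5: API uncovered — not redundant.
1 redundant: C4.

1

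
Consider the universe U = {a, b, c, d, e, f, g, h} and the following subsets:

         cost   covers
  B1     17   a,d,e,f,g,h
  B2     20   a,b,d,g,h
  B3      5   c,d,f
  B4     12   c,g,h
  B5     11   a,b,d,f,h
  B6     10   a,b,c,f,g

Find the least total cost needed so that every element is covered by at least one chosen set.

B1, B6 cover every element at cost 17 + 10 = 27.
Any cover uses at least 2 sets; among all covering selections none totals below 27.

27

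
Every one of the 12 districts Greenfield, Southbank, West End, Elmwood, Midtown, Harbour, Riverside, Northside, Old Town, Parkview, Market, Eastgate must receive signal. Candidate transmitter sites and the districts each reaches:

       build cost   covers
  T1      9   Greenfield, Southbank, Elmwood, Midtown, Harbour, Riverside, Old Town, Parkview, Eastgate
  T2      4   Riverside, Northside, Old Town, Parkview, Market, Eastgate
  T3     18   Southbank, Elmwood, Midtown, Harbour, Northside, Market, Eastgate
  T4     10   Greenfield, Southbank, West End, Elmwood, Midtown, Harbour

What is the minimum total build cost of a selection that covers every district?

T2, T4 cover every district at build cost 4 + 10 = 14.
Any cover uses at least 2 transmitter sites; among all covering selections none totals below 14.

14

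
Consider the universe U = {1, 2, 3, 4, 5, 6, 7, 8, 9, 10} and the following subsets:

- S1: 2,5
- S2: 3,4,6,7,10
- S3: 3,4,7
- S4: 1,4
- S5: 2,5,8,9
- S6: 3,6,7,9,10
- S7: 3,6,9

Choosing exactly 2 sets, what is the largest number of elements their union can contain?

9

Choosing S2, S5 covers {2, 3, 4, 5, 6, 7, 8, 9, 10} — 9 elements.
No choice of 2 sets does better; here 1 is left uncovered.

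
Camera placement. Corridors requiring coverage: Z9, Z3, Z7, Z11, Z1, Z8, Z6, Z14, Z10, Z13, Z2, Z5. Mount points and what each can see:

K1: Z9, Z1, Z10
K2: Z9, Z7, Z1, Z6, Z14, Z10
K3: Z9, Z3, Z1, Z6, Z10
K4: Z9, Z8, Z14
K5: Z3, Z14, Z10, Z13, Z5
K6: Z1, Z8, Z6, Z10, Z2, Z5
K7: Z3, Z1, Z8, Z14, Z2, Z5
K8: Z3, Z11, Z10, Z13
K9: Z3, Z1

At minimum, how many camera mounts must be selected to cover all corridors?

3

K2, K6, K8 together cover {Z9, Z3, Z7, Z11, Z1, Z8, Z6, Z14, Z10, Z13, Z2, Z5} — every corridor.
No 2 of the 9 camera mounts cover everything (all 36 pairs fall short), so 3 is minimum.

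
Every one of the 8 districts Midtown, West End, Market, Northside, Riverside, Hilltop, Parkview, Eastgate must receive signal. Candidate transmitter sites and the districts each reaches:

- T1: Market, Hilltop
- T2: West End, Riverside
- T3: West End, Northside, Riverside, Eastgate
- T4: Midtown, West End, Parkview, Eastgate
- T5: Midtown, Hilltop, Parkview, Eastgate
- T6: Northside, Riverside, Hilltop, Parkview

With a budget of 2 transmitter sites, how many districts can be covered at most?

7

Choosing T3, T5 covers {Midtown, West End, Northside, Riverside, Hilltop, Parkview, Eastgate} — 7 districts.
No choice of 2 transmitter sites does better; here Market is left uncovered.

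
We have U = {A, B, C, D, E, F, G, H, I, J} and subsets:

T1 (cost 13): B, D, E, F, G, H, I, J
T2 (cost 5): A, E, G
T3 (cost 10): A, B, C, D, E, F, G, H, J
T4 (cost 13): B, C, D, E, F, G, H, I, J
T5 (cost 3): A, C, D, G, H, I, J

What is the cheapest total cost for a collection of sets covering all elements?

T3, T5 cover every element at cost 10 + 3 = 13.
Any cover uses at least 2 sets; among all covering selections none totals below 13.

13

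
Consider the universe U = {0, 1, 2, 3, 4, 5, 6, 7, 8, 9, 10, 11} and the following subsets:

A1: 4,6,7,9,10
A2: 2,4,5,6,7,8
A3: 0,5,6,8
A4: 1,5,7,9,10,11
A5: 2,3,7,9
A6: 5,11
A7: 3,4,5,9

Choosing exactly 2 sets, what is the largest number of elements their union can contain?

10

Choosing A2, A4 covers {1, 2, 4, 5, 6, 7, 8, 9, 10, 11} — 10 elements.
No choice of 2 sets does better; here 0, 3 are left uncovered.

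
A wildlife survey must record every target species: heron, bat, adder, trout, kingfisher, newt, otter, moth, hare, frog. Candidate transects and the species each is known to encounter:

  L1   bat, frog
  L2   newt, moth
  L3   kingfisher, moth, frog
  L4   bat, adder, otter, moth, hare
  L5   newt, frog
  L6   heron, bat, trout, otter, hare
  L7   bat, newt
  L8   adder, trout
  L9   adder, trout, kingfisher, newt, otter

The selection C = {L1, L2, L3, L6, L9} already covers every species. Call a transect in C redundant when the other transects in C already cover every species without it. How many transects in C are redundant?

3

Drop L1: the rest still cover every species — redundant.
Drop L2: the rest still cover every species — redundant.
Drop L3: the rest still cover every species — redundant.
Drop L6: heron, hare uncovered — not redundant.
Drop L9: adder uncovered — not redundant.
3 redundant: L1, L2, L3.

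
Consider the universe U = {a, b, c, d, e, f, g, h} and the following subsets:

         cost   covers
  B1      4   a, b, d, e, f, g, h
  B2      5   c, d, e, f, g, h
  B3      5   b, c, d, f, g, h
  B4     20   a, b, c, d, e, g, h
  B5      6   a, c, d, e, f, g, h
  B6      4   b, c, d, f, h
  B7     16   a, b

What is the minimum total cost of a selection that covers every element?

B1, B6 cover every element at cost 4 + 4 = 8.
Any cover uses at least 2 sets; among all covering selections none totals below 8.

8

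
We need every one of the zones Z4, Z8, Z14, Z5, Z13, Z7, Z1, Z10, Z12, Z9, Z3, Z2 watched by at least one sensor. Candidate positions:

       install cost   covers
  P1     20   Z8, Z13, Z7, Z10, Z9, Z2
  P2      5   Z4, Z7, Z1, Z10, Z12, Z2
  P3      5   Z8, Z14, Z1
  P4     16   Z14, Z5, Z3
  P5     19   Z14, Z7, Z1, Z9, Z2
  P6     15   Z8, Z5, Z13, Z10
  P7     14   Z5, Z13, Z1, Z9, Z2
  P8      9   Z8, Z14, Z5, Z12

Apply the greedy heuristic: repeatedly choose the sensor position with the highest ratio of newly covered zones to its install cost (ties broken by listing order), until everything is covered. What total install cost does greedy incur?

40

Pick 1: P2 adds 6 new (Z4, Z7, Z1, Z10, Z12, Z2) at install cost 5 (ratio 6/5).
Pick 2: P3 adds 2 new (Z8, Z14) at install cost 5 (ratio 2/5).
Pick 3: P7 adds 3 new (Z5, Z13, Z9) at install cost 14 (ratio 3/14).
Pick 4: P4 adds 1 new (Z3) at install cost 16 (ratio 1/16).
Greedy total install cost: 5 + 5 + 14 + 16 = 40.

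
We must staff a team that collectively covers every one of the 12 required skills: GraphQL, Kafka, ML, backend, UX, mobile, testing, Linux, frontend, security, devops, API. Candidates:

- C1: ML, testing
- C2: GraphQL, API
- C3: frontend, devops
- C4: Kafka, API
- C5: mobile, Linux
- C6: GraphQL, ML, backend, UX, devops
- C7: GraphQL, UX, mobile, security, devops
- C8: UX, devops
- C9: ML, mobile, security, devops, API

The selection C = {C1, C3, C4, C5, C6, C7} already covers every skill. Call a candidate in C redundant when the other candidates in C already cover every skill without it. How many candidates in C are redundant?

Drop C1: testing uncovered — not redundant.
Drop C3: frontend uncovered — not redundant.
Drop C4: Kafka, API uncovered — not redundant.
Drop C5: Linux uncovered — not redundant.
Drop C6: backend uncovered — not redundant.
Drop C7: security uncovered — not redundant.
None of the candidates in C is redundant.

0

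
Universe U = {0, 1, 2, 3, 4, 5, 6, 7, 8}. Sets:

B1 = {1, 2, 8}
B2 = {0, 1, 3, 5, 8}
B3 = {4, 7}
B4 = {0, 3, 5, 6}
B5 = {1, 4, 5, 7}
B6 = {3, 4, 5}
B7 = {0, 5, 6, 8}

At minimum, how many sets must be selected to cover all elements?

3

B1, B3, B4 together cover {0, 1, 2, 3, 4, 5, 6, 7, 8} — every element.
No 2 of the 7 sets cover everything (all 21 pairs fall short), so 3 is minimum.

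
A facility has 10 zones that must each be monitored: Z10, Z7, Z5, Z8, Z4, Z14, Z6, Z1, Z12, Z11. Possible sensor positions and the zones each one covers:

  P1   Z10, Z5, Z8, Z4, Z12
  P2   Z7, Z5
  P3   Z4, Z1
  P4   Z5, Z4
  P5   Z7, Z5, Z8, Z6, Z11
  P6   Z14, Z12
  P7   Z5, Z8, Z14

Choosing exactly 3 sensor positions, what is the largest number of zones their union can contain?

Choosing P1, P3, P5 covers {Z10, Z7, Z5, Z8, Z4, Z6, Z1, Z12, Z11} — 9 zones.
No choice of 3 sensor positions does better; here Z14 is left uncovered.

9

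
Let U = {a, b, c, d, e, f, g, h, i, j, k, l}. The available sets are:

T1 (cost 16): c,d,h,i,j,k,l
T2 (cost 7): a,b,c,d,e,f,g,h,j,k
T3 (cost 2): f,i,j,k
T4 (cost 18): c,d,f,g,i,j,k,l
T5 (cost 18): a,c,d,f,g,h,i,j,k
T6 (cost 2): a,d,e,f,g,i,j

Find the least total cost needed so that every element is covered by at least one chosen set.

T1, T2 cover every element at cost 16 + 7 = 23.
Any cover uses at least 2 sets; among all covering selections none totals below 23.
Greedy by coverage-per-cost would pick T6, T2, T1 for 25 — worse than the optimum 23.

23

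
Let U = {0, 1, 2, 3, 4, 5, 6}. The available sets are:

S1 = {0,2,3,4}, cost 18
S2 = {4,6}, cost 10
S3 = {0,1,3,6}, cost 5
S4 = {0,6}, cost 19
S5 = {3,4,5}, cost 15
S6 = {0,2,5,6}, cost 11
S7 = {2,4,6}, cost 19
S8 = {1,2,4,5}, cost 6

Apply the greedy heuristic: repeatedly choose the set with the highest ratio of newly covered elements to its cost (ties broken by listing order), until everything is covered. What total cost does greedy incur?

11

Pick 1: S3 adds 4 new (0, 1, 3, 6) at cost 5 (ratio 4/5).
Pick 2: S8 adds 3 new (2, 4, 5) at cost 6 (ratio 3/6).
Greedy total cost: 5 + 6 = 11.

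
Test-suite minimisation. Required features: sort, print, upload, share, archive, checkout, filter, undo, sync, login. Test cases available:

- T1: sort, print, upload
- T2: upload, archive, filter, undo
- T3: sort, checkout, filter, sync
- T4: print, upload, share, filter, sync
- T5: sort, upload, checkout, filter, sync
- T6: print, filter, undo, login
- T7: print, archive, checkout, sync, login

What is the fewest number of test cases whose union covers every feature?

T1, T2, T4, T7 together cover {sort, print, upload, share, archive, checkout, filter, undo, sync, login} — every feature.
No 3 of the 7 test cases cover everything (all 35 triples fall short), so 4 is minimum.

4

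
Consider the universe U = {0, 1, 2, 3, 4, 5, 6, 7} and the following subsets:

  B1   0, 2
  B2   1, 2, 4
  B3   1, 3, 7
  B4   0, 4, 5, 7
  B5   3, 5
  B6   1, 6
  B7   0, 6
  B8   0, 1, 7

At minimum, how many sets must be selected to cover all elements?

B1, B3, B4, B6 together cover {0, 1, 2, 3, 4, 5, 6, 7} — every element.
No 3 of the 8 sets cover everything (all 56 triples fall short), so 4 is minimum.

4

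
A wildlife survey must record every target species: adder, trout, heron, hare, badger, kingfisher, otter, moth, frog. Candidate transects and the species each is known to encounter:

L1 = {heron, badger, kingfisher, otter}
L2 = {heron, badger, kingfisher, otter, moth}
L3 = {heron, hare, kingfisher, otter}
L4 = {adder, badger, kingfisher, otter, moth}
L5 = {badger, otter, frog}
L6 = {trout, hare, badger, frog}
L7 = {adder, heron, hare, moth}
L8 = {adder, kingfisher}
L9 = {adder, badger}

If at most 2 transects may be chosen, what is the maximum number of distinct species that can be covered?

Choosing L2, L6 covers {trout, heron, hare, badger, kingfisher, otter, moth, frog} — 8 species.
No choice of 2 transects does better; here adder is left uncovered.

8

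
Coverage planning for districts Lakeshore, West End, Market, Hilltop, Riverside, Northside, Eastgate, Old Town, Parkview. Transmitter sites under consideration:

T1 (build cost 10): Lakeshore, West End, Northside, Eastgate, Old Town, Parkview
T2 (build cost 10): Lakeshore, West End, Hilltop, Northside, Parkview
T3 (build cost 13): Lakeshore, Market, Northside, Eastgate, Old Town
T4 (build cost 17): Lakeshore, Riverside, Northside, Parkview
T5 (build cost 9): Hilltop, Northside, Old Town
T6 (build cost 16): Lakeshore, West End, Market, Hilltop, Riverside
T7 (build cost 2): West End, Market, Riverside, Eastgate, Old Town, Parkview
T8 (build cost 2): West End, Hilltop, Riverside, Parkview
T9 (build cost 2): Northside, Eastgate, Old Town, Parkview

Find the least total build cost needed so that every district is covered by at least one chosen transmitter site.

T2, T7 cover every district at build cost 10 + 2 = 12.
Any cover uses at least 2 transmitter sites; among all covering selections none totals below 12.
Greedy by coverage-per-build cost would pick T7, T8, T9, T1 for 16 — worse than the optimum 12.

12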